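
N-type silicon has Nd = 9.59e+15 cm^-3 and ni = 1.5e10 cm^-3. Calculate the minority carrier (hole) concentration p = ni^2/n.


Step 1: Since Nd >> ni, n ≈ Nd = 9.59e+15 cm^-3
Step 2: p = ni^2 / n = (1.5e10)^2 / 9.59e+15
Step 3: p = 2.25e20 / 9.59e+15 = 2.35e+04 cm^-3

2.35e+04


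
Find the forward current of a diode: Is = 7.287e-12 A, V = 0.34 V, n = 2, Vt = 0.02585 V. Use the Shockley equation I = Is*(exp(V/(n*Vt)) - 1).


Step 1: V/(n*Vt) = 0.34/(2*0.02585) = 6.5764
Step 2: exp(6.5764) = 7.1795e+02
Step 3: I = 7.287e-12 * (7.1795e+02 - 1) = 5.22e-09 A

5.22e-09


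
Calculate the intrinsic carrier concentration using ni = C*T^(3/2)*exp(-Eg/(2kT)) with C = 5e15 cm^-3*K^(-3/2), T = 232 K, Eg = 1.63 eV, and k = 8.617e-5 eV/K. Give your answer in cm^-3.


Step 1: Compute kT = 8.617e-5 * 232 = 0.01999144 eV
Step 2: Exponent = -Eg/(2kT) = -1.63/(2*0.01999144) = -40.76745
Step 3: T^(3/2) = 232^1.5 = 3533.72
Step 4: ni = 5e15 * 3533.72 * exp(-40.76745) = 3.48e+01 cm^-3

3.48e+01


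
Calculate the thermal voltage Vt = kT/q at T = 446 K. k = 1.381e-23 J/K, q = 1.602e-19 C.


Step 1: kT = 1.381e-23 * 446 = 6.15926e-21 J
Step 2: Vt = kT/q = 6.15926e-21 / 1.602e-19
Step 3: Vt = 0.03845 V

0.03845


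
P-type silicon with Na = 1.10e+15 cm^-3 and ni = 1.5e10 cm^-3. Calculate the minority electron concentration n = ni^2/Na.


Step 1: Majority hole concentration p ≈ Na = 1.10e+15 cm^-3
Step 2: n = ni^2 / Na = (1.5e10)^2 / 1.10e+15
Step 3: n = 2.05e+05 cm^-3

2.05e+05


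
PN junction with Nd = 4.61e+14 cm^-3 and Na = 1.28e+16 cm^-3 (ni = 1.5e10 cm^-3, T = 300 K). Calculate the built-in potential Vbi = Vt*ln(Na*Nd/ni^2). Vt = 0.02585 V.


Step 1: Compute Na*Nd/ni^2 = 1.28e+16 * 4.61e+14 / (1.5e10)^2 = 2.6226e+10
Step 2: ln(2.6226e+10) = 23.9900
Step 3: Vbi = 0.02585 * 23.9900 = 0.62 V

0.62


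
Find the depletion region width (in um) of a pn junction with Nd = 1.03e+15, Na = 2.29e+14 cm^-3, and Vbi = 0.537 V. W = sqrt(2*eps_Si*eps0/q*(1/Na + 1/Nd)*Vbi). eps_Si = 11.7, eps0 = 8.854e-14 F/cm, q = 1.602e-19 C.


Step 1: 1/Na + 1/Nd = 1/2.29e+14 + 1/1.03e+15 = 5.33769e-15
Step 2: 2*eps*eps0/q = 2*11.7*8.854e-14/1.602e-19 = 1.293281e+07
Step 3: W^2 = 1.293281e+07 * 5.33769e-15 * 0.537 = 3.70698e-08
Step 4: W = sqrt(3.70698e-08) = 1.925e-04 cm = 1.925 um

1.925


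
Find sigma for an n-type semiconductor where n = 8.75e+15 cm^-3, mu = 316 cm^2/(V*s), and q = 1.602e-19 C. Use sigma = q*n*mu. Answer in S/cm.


Step 1: sigma = q * n * mu
Step 2: sigma = 1.602e-19 * 8.75e+15 * 316
Step 3: sigma = 4.430e-01 S/cm

4.430e-01


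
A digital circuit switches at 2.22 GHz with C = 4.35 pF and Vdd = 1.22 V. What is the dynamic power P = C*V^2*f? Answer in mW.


Step 1: V^2 = 1.22^2 = 1.4884 V^2
Step 2: P = C*V^2*f = 4.35e-12 F * 1.4884 * 2.22e9 Hz
Step 3: P = 1.43734788e-02 W
Step 4: P = 14.373 mW

14.373


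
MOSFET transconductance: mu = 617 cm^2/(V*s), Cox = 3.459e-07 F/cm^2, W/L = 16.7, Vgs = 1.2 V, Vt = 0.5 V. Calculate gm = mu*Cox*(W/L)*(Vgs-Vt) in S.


Step 1: Vov = Vgs - Vt = 1.2 - 0.5 = 0.7 V
Step 2: gm = mu * Cox * (W/L) * Vov
Step 3: gm = 617 * 3.459e-07 * 16.7 * 0.7 = 2.49e-03 S

2.49e-03


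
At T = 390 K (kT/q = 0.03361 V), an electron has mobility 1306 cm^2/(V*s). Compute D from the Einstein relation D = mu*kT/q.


Step 1: D = mu * (kT/q)
Step 2: D = 1306 * 0.03361
Step 3: D = 43.89 cm^2/s

43.89


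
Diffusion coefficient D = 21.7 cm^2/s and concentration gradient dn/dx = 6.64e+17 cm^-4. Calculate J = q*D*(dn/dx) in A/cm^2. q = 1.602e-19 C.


Step 1: J = q * D * (dn/dx)
Step 2: J = 1.602e-19 * 21.7 * 6.64e+17
Step 3: J = 2.31e+00 A/cm^2

2.31e+00


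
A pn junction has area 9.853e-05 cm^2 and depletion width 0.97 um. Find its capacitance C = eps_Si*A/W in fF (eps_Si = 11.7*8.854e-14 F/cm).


Step 1: eps_Si = 11.7 * 8.854e-14 = 1.035918e-12 F/cm
Step 2: W in cm = 0.97 * 1e-4 = 9.70e-05 cm
Step 3: C = 1.035918e-12 * 9.853e-05 / 9.70e-05 = 1.052258e-12 F
Step 4: C = 1052.26 fF

1052.26


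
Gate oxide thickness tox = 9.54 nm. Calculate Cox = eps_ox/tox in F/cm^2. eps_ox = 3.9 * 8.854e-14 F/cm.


Step 1: eps_ox = 3.9 * 8.854e-14 = 3.45306e-13 F/cm
Step 2: tox in cm = 9.54 nm * 1e-7 = 9.5400e-07 cm
Step 3: Cox = 3.45306e-13 / 9.5400e-07 = 3.62e-07 F/cm^2

3.62e-07


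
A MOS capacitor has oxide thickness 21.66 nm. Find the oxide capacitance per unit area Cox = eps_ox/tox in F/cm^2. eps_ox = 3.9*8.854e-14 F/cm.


Step 1: eps_ox = 3.9 * 8.854e-14 = 3.45306e-13 F/cm
Step 2: tox in cm = 21.66 nm * 1e-7 = 2.1660e-06 cm
Step 3: Cox = 3.45306e-13 / 2.1660e-06 = 1.59e-07 F/cm^2

1.59e-07


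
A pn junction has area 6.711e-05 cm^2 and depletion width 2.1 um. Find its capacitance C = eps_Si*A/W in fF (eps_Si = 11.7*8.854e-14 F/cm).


Step 1: eps_Si = 11.7 * 8.854e-14 = 1.035918e-12 F/cm
Step 2: W in cm = 2.1 * 1e-4 = 2.10e-04 cm
Step 3: C = 1.035918e-12 * 6.711e-05 / 2.10e-04 = 3.310498e-13 F
Step 4: C = 331.05 fF

331.05


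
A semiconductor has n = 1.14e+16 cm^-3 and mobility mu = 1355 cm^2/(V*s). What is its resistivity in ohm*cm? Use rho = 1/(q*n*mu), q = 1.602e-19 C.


Step 1: sigma = q * n * mu = 1.602e-19 * 1.14e+16 * 1355 = 2.47461e+00 S/cm
Step 2: rho = 1 / sigma = 1 / 2.47461e+00 = 0.4041 ohm*cm

0.4041


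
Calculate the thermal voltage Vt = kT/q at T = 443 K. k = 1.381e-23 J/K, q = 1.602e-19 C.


Step 1: kT = 1.381e-23 * 443 = 6.11783e-21 J
Step 2: Vt = kT/q = 6.11783e-21 / 1.602e-19
Step 3: Vt = 0.03819 V

0.03819


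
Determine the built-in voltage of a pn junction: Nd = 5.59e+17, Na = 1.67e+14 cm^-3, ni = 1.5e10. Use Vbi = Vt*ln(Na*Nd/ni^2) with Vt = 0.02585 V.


Step 1: Compute Na*Nd/ni^2 = 1.67e+14 * 5.59e+17 / (1.5e10)^2 = 4.1490e+11
Step 2: ln(4.1490e+11) = 26.7513
Step 3: Vbi = 0.02585 * 26.7513 = 0.692 V

0.692


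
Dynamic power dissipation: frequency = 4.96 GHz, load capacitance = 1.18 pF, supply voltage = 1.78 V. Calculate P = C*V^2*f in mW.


Step 1: V^2 = 1.78^2 = 3.1684 V^2
Step 2: P = C*V^2*f = 1.18e-12 F * 3.1684 * 4.96e9 Hz
Step 3: P = 1.854401152e-02 W
Step 4: P = 18.544 mW

18.544


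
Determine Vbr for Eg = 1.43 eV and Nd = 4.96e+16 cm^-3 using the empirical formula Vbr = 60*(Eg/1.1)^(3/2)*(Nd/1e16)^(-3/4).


Step 1: Eg/1.1 = 1.43/1.1 = 1.300000
Step 2: (Eg/1.1)^1.5 = 1.300000^1.5 = 1.482228
Step 3: (Nd/1e16)^(-0.75) = (4.96)^(-0.75) = 0.300877
Step 4: Vbr = 60 * 1.482228 * 0.300877 = 26.8 V

26.8


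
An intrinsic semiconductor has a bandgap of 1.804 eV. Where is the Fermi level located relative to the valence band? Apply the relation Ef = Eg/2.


Step 1: For an intrinsic semiconductor, the Fermi level sits at midgap.
Step 2: Ef = Eg / 2 = 1.804 / 2 = 0.902 eV

0.902


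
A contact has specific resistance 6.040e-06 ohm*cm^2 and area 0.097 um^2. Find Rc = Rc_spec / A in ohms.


Step 1: Convert area to cm^2: 0.097 um^2 = 9.7000e-10 cm^2
Step 2: Rc = Rc_spec / A = 6.040e-06 / 9.7000e-10
Step 3: Rc = 6.23e+03 ohms

6.23e+03


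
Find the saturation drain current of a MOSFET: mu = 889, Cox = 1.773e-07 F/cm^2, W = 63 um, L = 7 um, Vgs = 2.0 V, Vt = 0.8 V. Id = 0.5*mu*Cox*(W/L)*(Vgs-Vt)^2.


Step 1: Overdrive voltage Vov = Vgs - Vt = 2.0 - 0.8 = 1.2 V
Step 2: W/L = 63/7 = 9
Step 3: Id = 0.5 * 889 * 1.773e-07 * 9 * 1.2^2
Step 4: Id = 1.02e-03 A

1.02e-03


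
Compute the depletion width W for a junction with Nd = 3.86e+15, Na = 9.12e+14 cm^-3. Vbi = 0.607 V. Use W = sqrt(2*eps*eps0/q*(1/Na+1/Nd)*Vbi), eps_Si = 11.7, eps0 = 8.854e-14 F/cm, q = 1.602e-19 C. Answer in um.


Step 1: 1/Na + 1/Nd = 1/9.12e+14 + 1/3.86e+15 = 1.35556e-15
Step 2: 2*eps*eps0/q = 2*11.7*8.854e-14/1.602e-19 = 1.293281e+07
Step 3: W^2 = 1.293281e+07 * 1.35556e-15 * 0.607 = 1.06414e-08
Step 4: W = sqrt(1.06414e-08) = 1.032e-04 cm = 1.032 um

1.032


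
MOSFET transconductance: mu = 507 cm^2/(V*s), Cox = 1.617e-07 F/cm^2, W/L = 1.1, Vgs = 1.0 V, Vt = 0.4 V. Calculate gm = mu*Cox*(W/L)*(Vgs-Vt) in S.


Step 1: Vov = Vgs - Vt = 1.0 - 0.4 = 0.6 V
Step 2: gm = mu * Cox * (W/L) * Vov
Step 3: gm = 507 * 1.617e-07 * 1.1 * 0.6 = 5.41e-05 S

5.41e-05


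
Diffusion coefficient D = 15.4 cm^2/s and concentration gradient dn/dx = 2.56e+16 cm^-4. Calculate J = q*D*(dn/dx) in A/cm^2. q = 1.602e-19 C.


Step 1: J = q * D * (dn/dx)
Step 2: J = 1.602e-19 * 15.4 * 2.56e+16
Step 3: J = 6.32e-02 A/cm^2

6.32e-02


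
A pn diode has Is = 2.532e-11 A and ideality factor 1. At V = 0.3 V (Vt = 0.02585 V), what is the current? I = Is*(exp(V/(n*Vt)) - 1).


Step 1: V/(n*Vt) = 0.3/(1*0.02585) = 11.6054
Step 2: exp(11.6054) = 1.0969e+05
Step 3: I = 2.532e-11 * (1.0969e+05 - 1) = 2.78e-06 A

2.78e-06


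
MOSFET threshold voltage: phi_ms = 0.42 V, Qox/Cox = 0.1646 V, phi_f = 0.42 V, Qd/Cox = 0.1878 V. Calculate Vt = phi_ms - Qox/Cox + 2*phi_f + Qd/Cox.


Step 1: Vt = phi_ms - Qox/Cox + 2*phi_f + Qd/Cox
Step 2: Vt = 0.42 - 0.1646 + 2*0.42 + 0.1878
Step 3: Vt = 0.42 - 0.1646 + 0.84 + 0.1878
Step 4: Vt = 1.2832 V

1.2832


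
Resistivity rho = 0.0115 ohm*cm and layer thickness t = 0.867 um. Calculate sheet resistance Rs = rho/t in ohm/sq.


Step 1: Convert thickness to cm: t = 0.867 um = 8.6700e-05 cm
Step 2: Rs = rho / t = 0.0115 / 8.6700e-05
Step 3: Rs = 132.6 ohm/sq

132.6


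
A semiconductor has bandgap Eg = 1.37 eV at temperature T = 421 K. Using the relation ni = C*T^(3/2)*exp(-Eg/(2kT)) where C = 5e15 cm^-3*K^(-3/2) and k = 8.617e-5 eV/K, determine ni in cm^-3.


Step 1: Compute kT = 8.617e-5 * 421 = 0.03627757 eV
Step 2: Exponent = -Eg/(2kT) = -1.37/(2*0.03627757) = -18.88219
Step 3: T^(3/2) = 421^1.5 = 8638.20
Step 4: ni = 5e15 * 8638.20 * exp(-18.88219) = 2.72e+11 cm^-3

2.72e+11


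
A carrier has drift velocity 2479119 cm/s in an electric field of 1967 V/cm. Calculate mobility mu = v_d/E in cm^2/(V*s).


Step 1: mu = v_d / E
Step 2: mu = 2479119 / 1967
Step 3: mu = 1260.36 cm^2/(V*s)

1260.36


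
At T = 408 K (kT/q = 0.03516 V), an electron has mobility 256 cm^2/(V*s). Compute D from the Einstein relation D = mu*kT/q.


Step 1: D = mu * (kT/q)
Step 2: D = 256 * 0.03516
Step 3: D = 9.0 cm^2/s

9.0


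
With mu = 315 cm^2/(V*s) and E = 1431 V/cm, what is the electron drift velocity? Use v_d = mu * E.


Step 1: v_d = mu * E
Step 2: v_d = 315 * 1431 = 450765
Step 3: v_d = 4.51e+05 cm/s

4.51e+05


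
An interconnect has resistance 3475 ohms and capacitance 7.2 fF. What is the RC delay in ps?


Step 1: tau = R * C
Step 2: tau = 3475 * 7.2 fF = 3475 * 7.2e-15 F
Step 3: tau = 2.502e-11 s = 25.02 ps

25.02


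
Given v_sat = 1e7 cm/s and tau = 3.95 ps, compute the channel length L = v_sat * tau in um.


Step 1: tau in seconds = 3.95 ps * 1e-12 = 3.9500e-12 s
Step 2: L = v_sat * tau = 1e7 * 3.9500e-12 = 3.9500e-05 cm
Step 3: L in um = 3.9500e-05 * 1e4 = 0.395 um

0.395


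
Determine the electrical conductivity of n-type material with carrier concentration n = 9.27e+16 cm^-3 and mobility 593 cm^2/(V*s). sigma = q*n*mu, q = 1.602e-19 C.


Step 1: sigma = q * n * mu
Step 2: sigma = 1.602e-19 * 9.27e+16 * 593
Step 3: sigma = 8.806e+00 S/cm

8.806e+00


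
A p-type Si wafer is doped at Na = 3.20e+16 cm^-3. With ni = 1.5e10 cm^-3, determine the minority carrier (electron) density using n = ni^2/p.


Step 1: Majority hole concentration p ≈ Na = 3.20e+16 cm^-3
Step 2: n = ni^2 / Na = (1.5e10)^2 / 3.20e+16
Step 3: n = 7.03e+03 cm^-3

7.03e+03


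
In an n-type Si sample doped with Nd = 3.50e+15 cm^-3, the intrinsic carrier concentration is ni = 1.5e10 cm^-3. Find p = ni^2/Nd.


Step 1: Since Nd >> ni, n ≈ Nd = 3.50e+15 cm^-3
Step 2: p = ni^2 / n = (1.5e10)^2 / 3.50e+15
Step 3: p = 2.25e20 / 3.50e+15 = 6.43e+04 cm^-3

6.43e+04


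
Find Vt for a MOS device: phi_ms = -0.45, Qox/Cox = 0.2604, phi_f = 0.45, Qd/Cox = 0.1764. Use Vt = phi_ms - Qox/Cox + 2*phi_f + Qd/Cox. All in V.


Step 1: Vt = phi_ms - Qox/Cox + 2*phi_f + Qd/Cox
Step 2: Vt = -0.45 - 0.2604 + 2*0.45 + 0.1764
Step 3: Vt = -0.45 - 0.2604 + 0.9 + 0.1764
Step 4: Vt = 0.366 V

0.366


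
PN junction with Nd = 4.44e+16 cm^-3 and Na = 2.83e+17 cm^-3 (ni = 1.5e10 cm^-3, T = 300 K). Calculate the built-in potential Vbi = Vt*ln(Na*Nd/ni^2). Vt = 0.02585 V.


Step 1: Compute Na*Nd/ni^2 = 2.83e+17 * 4.44e+16 / (1.5e10)^2 = 5.5845e+13
Step 2: ln(5.5845e+13) = 31.6536
Step 3: Vbi = 0.02585 * 31.6536 = 0.818 V

0.818


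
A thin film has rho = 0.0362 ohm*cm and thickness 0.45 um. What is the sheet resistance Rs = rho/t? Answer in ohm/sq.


Step 1: Convert thickness to cm: t = 0.45 um = 4.5000e-05 cm
Step 2: Rs = rho / t = 0.0362 / 4.5000e-05
Step 3: Rs = 804.4 ohm/sq

804.4


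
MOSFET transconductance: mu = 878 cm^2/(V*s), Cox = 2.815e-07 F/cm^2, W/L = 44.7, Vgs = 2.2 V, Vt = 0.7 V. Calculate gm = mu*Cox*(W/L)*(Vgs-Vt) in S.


Step 1: Vov = Vgs - Vt = 2.2 - 0.7 = 1.5 V
Step 2: gm = mu * Cox * (W/L) * Vov
Step 3: gm = 878 * 2.815e-07 * 44.7 * 1.5 = 1.66e-02 S

1.66e-02


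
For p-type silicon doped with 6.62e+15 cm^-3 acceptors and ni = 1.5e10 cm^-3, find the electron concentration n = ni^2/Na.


Step 1: Majority hole concentration p ≈ Na = 6.62e+15 cm^-3
Step 2: n = ni^2 / Na = (1.5e10)^2 / 6.62e+15
Step 3: n = 3.40e+04 cm^-3

3.40e+04


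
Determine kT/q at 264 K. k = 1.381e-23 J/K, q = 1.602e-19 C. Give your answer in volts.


Step 1: kT = 1.381e-23 * 264 = 3.64584e-21 J
Step 2: Vt = kT/q = 3.64584e-21 / 1.602e-19
Step 3: Vt = 0.02276 V

0.02276


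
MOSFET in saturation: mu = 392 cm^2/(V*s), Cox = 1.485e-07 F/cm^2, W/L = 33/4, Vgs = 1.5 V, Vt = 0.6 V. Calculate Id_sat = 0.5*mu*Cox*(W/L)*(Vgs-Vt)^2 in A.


Step 1: Overdrive voltage Vov = Vgs - Vt = 1.5 - 0.6 = 0.9 V
Step 2: W/L = 33/4 = 8.25
Step 3: Id = 0.5 * 392 * 1.485e-07 * 8.25 * 0.9^2
Step 4: Id = 1.95e-04 A

1.95e-04


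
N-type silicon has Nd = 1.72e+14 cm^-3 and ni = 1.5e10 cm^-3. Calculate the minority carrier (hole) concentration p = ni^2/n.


Step 1: Since Nd >> ni, n ≈ Nd = 1.72e+14 cm^-3
Step 2: p = ni^2 / n = (1.5e10)^2 / 1.72e+14
Step 3: p = 2.25e20 / 1.72e+14 = 1.31e+06 cm^-3

1.31e+06


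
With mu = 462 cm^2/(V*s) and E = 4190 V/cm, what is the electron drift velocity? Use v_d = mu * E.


Step 1: v_d = mu * E
Step 2: v_d = 462 * 4190 = 1935780
Step 3: v_d = 1.94e+06 cm/s

1.94e+06


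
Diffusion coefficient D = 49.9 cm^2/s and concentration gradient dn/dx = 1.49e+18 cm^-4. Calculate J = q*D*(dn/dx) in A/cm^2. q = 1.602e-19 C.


Step 1: J = q * D * (dn/dx)
Step 2: J = 1.602e-19 * 49.9 * 1.49e+18
Step 3: J = 1.19e+01 A/cm^2

1.19e+01


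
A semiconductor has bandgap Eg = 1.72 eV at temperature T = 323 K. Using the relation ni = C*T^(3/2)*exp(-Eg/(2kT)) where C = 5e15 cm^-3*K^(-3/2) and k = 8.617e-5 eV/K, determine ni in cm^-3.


Step 1: Compute kT = 8.617e-5 * 323 = 0.02783291 eV
Step 2: Exponent = -Eg/(2kT) = -1.72/(2*0.02783291) = -30.89867
Step 3: T^(3/2) = 323^1.5 = 5805.02
Step 4: ni = 5e15 * 5805.02 * exp(-30.89867) = 1.11e+06 cm^-3

1.11e+06


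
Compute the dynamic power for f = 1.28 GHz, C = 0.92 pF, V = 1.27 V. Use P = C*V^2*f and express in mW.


Step 1: V^2 = 1.27^2 = 1.6129 V^2
Step 2: P = C*V^2*f = 0.92e-12 F * 1.6129 * 1.28e9 Hz
Step 3: P = 1.89935104e-03 W
Step 4: P = 1.899 mW

1.899


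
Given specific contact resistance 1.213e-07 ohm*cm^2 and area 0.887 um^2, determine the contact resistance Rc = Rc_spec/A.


Step 1: Convert area to cm^2: 0.887 um^2 = 8.8700e-09 cm^2
Step 2: Rc = Rc_spec / A = 1.213e-07 / 8.8700e-09
Step 3: Rc = 1.37e+01 ohms

1.37e+01


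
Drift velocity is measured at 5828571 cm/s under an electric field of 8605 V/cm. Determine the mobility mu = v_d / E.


Step 1: mu = v_d / E
Step 2: mu = 5828571 / 8605
Step 3: mu = 677.35 cm^2/(V*s)

677.35


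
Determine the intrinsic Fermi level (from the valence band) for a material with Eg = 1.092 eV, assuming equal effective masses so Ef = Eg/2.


Step 1: For an intrinsic semiconductor, the Fermi level sits at midgap.
Step 2: Ef = Eg / 2 = 1.092 / 2 = 0.546 eV

0.546


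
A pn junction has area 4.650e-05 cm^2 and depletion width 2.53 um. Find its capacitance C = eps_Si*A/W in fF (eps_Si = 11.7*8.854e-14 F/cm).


Step 1: eps_Si = 11.7 * 8.854e-14 = 1.035918e-12 F/cm
Step 2: W in cm = 2.53 * 1e-4 = 2.53e-04 cm
Step 3: C = 1.035918e-12 * 4.650e-05 / 2.53e-04 = 1.903960e-13 F
Step 4: C = 190.4 fF

190.4


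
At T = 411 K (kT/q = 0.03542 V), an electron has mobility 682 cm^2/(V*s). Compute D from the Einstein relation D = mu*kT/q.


Step 1: D = mu * (kT/q)
Step 2: D = 682 * 0.03542
Step 3: D = 24.16 cm^2/s

24.16


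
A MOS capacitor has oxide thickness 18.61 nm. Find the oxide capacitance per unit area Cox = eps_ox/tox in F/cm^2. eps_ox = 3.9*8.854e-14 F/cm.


Step 1: eps_ox = 3.9 * 8.854e-14 = 3.45306e-13 F/cm
Step 2: tox in cm = 18.61 nm * 1e-7 = 1.8610e-06 cm
Step 3: Cox = 3.45306e-13 / 1.8610e-06 = 1.86e-07 F/cm^2

1.86e-07


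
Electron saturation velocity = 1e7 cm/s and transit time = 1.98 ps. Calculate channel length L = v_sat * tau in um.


Step 1: tau in seconds = 1.98 ps * 1e-12 = 1.9800e-12 s
Step 2: L = v_sat * tau = 1e7 * 1.9800e-12 = 1.9800e-05 cm
Step 3: L in um = 1.9800e-05 * 1e4 = 0.198 um

0.198


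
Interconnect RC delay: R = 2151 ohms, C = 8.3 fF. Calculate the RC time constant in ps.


Step 1: tau = R * C
Step 2: tau = 2151 * 8.3 fF = 2151 * 8.3e-15 F
Step 3: tau = 1.78533e-11 s = 17.8533 ps

17.8533


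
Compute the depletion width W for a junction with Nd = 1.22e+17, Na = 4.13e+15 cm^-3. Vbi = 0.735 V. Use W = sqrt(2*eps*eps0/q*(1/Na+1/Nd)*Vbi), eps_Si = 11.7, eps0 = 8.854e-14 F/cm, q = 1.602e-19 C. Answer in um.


Step 1: 1/Na + 1/Nd = 1/4.13e+15 + 1/1.22e+17 = 2.50327e-16
Step 2: 2*eps*eps0/q = 2*11.7*8.854e-14/1.602e-19 = 1.293281e+07
Step 3: W^2 = 1.293281e+07 * 2.50327e-16 * 0.735 = 2.37951e-09
Step 4: W = sqrt(2.37951e-09) = 4.878e-05 cm = 0.4878 um

0.4878


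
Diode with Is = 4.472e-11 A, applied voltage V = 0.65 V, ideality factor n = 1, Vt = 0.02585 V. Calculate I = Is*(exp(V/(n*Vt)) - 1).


Step 1: V/(n*Vt) = 0.65/(1*0.02585) = 25.1451
Step 2: exp(25.1451) = 8.3249e+10
Step 3: I = 4.472e-11 * (8.3249e+10 - 1) = 3.72e+00 A

3.72e+00


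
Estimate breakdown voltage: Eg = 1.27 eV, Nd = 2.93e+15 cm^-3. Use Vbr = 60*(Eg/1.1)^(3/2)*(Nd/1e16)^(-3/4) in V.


Step 1: Eg/1.1 = 1.27/1.1 = 1.154545
Step 2: (Eg/1.1)^1.5 = 1.154545^1.5 = 1.240556
Step 3: (Nd/1e16)^(-0.75) = (0.293)^(-0.75) = 2.511015
Step 4: Vbr = 60 * 1.240556 * 2.511015 = 186.9 V

186.9


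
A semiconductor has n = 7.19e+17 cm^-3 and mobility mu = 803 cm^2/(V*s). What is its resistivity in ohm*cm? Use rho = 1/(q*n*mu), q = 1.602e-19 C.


Step 1: sigma = q * n * mu = 1.602e-19 * 7.19e+17 * 803 = 9.24926e+01 S/cm
Step 2: rho = 1 / sigma = 1 / 9.24926e+01 = 0.01081 ohm*cm

0.01081


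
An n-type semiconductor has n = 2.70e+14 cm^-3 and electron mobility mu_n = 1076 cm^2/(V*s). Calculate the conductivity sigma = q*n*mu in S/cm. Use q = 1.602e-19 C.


Step 1: sigma = q * n * mu
Step 2: sigma = 1.602e-19 * 2.70e+14 * 1076
Step 3: sigma = 4.654e-02 S/cm

4.654e-02


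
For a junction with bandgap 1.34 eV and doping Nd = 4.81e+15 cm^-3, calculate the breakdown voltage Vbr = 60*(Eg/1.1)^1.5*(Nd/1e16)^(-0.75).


Step 1: Eg/1.1 = 1.34/1.1 = 1.218182
Step 2: (Eg/1.1)^1.5 = 1.218182^1.5 = 1.344523
Step 3: (Nd/1e16)^(-0.75) = (0.481)^(-0.75) = 1.731375
Step 4: Vbr = 60 * 1.344523 * 1.731375 = 139.7 V

139.7


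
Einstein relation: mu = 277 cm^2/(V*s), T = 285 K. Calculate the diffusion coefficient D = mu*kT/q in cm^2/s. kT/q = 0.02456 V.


Step 1: D = mu * (kT/q)
Step 2: D = 277 * 0.02456
Step 3: D = 6.8 cm^2/s

6.8


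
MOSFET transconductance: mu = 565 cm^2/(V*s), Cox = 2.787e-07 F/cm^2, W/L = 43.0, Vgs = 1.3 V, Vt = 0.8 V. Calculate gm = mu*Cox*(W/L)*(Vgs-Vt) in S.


Step 1: Vov = Vgs - Vt = 1.3 - 0.8 = 0.5 V
Step 2: gm = mu * Cox * (W/L) * Vov
Step 3: gm = 565 * 2.787e-07 * 43.0 * 0.5 = 3.39e-03 S

3.39e-03


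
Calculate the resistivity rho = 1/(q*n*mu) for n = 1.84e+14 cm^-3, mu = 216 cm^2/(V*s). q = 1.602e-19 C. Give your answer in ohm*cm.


Step 1: sigma = q * n * mu = 1.602e-19 * 1.84e+14 * 216 = 6.36699e-03 S/cm
Step 2: rho = 1 / sigma = 1 / 6.36699e-03 = 157.1 ohm*cm

157.1


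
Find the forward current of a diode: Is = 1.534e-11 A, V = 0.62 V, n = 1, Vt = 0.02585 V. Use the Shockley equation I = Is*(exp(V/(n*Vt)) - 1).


Step 1: V/(n*Vt) = 0.62/(1*0.02585) = 23.9845
Step 2: exp(23.9845) = 2.6082e+10
Step 3: I = 1.534e-11 * (2.6082e+10 - 1) = 4.00e-01 A

4.00e-01


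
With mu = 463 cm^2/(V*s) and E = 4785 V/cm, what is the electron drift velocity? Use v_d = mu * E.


Step 1: v_d = mu * E
Step 2: v_d = 463 * 4785 = 2215455
Step 3: v_d = 2.22e+06 cm/s

2.22e+06


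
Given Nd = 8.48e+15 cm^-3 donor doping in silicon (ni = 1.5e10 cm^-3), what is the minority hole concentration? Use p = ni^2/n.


Step 1: Since Nd >> ni, n ≈ Nd = 8.48e+15 cm^-3
Step 2: p = ni^2 / n = (1.5e10)^2 / 8.48e+15
Step 3: p = 2.25e20 / 8.48e+15 = 2.65e+04 cm^-3

2.65e+04


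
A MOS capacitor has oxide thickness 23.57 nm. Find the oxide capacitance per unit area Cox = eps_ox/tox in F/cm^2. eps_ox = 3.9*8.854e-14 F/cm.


Step 1: eps_ox = 3.9 * 8.854e-14 = 3.45306e-13 F/cm
Step 2: tox in cm = 23.57 nm * 1e-7 = 2.3570e-06 cm
Step 3: Cox = 3.45306e-13 / 2.3570e-06 = 1.47e-07 F/cm^2

1.47e-07


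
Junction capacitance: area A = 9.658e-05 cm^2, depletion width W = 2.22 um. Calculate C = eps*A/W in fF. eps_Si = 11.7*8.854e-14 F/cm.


Step 1: eps_Si = 11.7 * 8.854e-14 = 1.035918e-12 F/cm
Step 2: W in cm = 2.22 * 1e-4 = 2.22e-04 cm
Step 3: C = 1.035918e-12 * 9.658e-05 / 2.22e-04 = 4.506710e-13 F
Step 4: C = 450.67 fF

450.67


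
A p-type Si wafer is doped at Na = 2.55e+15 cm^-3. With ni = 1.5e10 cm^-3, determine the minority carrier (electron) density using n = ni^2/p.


Step 1: Majority hole concentration p ≈ Na = 2.55e+15 cm^-3
Step 2: n = ni^2 / Na = (1.5e10)^2 / 2.55e+15
Step 3: n = 8.82e+04 cm^-3

8.82e+04


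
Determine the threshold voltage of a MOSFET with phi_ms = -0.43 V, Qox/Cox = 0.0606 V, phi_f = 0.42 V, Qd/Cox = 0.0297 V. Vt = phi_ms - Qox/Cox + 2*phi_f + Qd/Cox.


Step 1: Vt = phi_ms - Qox/Cox + 2*phi_f + Qd/Cox
Step 2: Vt = -0.43 - 0.0606 + 2*0.42 + 0.0297
Step 3: Vt = -0.43 - 0.0606 + 0.84 + 0.0297
Step 4: Vt = 0.3791 V

0.3791


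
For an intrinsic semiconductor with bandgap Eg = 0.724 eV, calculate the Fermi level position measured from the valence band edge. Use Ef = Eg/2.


Step 1: For an intrinsic semiconductor, the Fermi level sits at midgap.
Step 2: Ef = Eg / 2 = 0.724 / 2 = 0.362 eV

0.362


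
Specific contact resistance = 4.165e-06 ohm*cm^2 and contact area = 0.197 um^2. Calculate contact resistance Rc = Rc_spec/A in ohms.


Step 1: Convert area to cm^2: 0.197 um^2 = 1.9700e-09 cm^2
Step 2: Rc = Rc_spec / A = 4.165e-06 / 1.9700e-09
Step 3: Rc = 2.11e+03 ohms

2.11e+03


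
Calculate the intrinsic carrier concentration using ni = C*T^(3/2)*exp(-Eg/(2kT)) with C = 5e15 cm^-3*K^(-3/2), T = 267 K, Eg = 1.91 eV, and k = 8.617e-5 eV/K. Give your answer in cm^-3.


Step 1: Compute kT = 8.617e-5 * 267 = 0.02300739 eV
Step 2: Exponent = -Eg/(2kT) = -1.91/(2*0.02300739) = -41.50840
Step 3: T^(3/2) = 267^1.5 = 4362.82
Step 4: ni = 5e15 * 4362.82 * exp(-41.50840) = 2.05e+01 cm^-3

2.05e+01


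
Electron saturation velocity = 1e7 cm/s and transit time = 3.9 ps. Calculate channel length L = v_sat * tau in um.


Step 1: tau in seconds = 3.9 ps * 1e-12 = 3.9000e-12 s
Step 2: L = v_sat * tau = 1e7 * 3.9000e-12 = 3.9000e-05 cm
Step 3: L in um = 3.9000e-05 * 1e4 = 0.39 um

0.39


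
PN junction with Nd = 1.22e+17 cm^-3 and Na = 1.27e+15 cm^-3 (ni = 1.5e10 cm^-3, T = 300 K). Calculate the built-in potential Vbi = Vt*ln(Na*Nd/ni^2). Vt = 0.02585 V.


Step 1: Compute Na*Nd/ni^2 = 1.27e+15 * 1.22e+17 / (1.5e10)^2 = 6.8862e+11
Step 2: ln(6.8862e+11) = 27.2580
Step 3: Vbi = 0.02585 * 27.2580 = 0.705 V

0.705


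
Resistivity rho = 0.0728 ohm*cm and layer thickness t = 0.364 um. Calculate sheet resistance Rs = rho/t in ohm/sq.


Step 1: Convert thickness to cm: t = 0.364 um = 3.6400e-05 cm
Step 2: Rs = rho / t = 0.0728 / 3.6400e-05
Step 3: Rs = 2000.0 ohm/sq

2000.0


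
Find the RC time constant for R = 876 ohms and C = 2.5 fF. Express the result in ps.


Step 1: tau = R * C
Step 2: tau = 876 * 2.5 fF = 876 * 2.5e-15 F
Step 3: tau = 2.19e-12 s = 2.19 ps

2.19


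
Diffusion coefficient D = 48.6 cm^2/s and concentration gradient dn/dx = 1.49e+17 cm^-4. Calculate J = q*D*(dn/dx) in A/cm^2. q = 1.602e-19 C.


Step 1: J = q * D * (dn/dx)
Step 2: J = 1.602e-19 * 48.6 * 1.49e+17
Step 3: J = 1.16e+00 A/cm^2

1.16e+00


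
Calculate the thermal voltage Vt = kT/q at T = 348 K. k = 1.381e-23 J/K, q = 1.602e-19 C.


Step 1: kT = 1.381e-23 * 348 = 4.80588e-21 J
Step 2: Vt = kT/q = 4.80588e-21 / 1.602e-19
Step 3: Vt = 0.03 V

0.03


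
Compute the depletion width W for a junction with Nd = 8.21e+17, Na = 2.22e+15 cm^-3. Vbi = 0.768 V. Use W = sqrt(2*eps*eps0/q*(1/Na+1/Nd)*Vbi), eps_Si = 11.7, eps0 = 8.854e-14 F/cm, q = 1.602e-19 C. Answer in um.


Step 1: 1/Na + 1/Nd = 1/2.22e+15 + 1/8.21e+17 = 4.51668e-16
Step 2: 2*eps*eps0/q = 2*11.7*8.854e-14/1.602e-19 = 1.293281e+07
Step 3: W^2 = 1.293281e+07 * 4.51668e-16 * 0.768 = 4.48615e-09
Step 4: W = sqrt(4.48615e-09) = 6.698e-05 cm = 0.6698 um

0.6698


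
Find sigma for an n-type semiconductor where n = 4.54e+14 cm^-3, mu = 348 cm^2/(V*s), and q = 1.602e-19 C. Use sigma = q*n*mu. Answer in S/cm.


Step 1: sigma = q * n * mu
Step 2: sigma = 1.602e-19 * 4.54e+14 * 348
Step 3: sigma = 2.531e-02 S/cm

2.531e-02


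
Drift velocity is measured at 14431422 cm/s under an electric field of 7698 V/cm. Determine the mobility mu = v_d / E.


Step 1: mu = v_d / E
Step 2: mu = 14431422 / 7698
Step 3: mu = 1874.7 cm^2/(V*s)

1874.7


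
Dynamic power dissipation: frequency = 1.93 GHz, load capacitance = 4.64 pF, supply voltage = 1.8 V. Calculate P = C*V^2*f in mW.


Step 1: V^2 = 1.8^2 = 3.24 V^2
Step 2: P = C*V^2*f = 4.64e-12 F * 3.24 * 1.93e9 Hz
Step 3: P = 2.9014848e-02 W
Step 4: P = 29.015 mW

29.015


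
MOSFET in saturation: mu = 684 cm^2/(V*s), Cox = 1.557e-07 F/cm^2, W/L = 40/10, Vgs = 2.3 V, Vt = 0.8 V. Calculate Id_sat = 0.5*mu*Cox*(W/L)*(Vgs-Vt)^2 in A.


Step 1: Overdrive voltage Vov = Vgs - Vt = 2.3 - 0.8 = 1.5 V
Step 2: W/L = 40/10 = 4
Step 3: Id = 0.5 * 684 * 1.557e-07 * 4 * 1.5^2
Step 4: Id = 4.79e-04 A

4.79e-04


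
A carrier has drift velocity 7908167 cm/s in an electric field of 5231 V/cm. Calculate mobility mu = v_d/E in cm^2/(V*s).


Step 1: mu = v_d / E
Step 2: mu = 7908167 / 5231
Step 3: mu = 1511.79 cm^2/(V*s)

1511.79


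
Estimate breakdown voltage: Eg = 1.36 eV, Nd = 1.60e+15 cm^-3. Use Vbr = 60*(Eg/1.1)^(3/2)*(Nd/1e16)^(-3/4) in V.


Step 1: Eg/1.1 = 1.36/1.1 = 1.236364
Step 2: (Eg/1.1)^1.5 = 1.236364^1.5 = 1.374737
Step 3: (Nd/1e16)^(-0.75) = (0.16)^(-0.75) = 3.952847
Step 4: Vbr = 60 * 1.374737 * 3.952847 = 326.0 V

326.0


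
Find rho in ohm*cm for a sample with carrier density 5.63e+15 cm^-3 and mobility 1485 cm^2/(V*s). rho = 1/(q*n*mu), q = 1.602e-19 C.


Step 1: sigma = q * n * mu = 1.602e-19 * 5.63e+15 * 1485 = 1.33936e+00 S/cm
Step 2: rho = 1 / sigma = 1 / 1.33936e+00 = 0.7466 ohm*cm

0.7466


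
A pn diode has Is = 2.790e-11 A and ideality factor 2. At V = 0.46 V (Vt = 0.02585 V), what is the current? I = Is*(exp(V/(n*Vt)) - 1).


Step 1: V/(n*Vt) = 0.46/(2*0.02585) = 8.8975
Step 2: exp(8.8975) = 7.3137e+03
Step 3: I = 2.790e-11 * (7.3137e+03 - 1) = 2.04e-07 A

2.04e-07


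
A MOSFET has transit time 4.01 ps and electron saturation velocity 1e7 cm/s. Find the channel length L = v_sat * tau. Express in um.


Step 1: tau in seconds = 4.01 ps * 1e-12 = 4.0100e-12 s
Step 2: L = v_sat * tau = 1e7 * 4.0100e-12 = 4.0100e-05 cm
Step 3: L in um = 4.0100e-05 * 1e4 = 0.401 um

0.401


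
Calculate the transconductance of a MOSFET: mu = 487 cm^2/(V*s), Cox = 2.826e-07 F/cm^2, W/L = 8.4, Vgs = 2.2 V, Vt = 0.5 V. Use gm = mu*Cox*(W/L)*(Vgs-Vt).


Step 1: Vov = Vgs - Vt = 2.2 - 0.5 = 1.7 V
Step 2: gm = mu * Cox * (W/L) * Vov
Step 3: gm = 487 * 2.826e-07 * 8.4 * 1.7 = 1.97e-03 S

1.97e-03


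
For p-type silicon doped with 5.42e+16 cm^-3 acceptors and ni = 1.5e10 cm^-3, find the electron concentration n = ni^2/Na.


Step 1: Majority hole concentration p ≈ Na = 5.42e+16 cm^-3
Step 2: n = ni^2 / Na = (1.5e10)^2 / 5.42e+16
Step 3: n = 4.15e+03 cm^-3

4.15e+03


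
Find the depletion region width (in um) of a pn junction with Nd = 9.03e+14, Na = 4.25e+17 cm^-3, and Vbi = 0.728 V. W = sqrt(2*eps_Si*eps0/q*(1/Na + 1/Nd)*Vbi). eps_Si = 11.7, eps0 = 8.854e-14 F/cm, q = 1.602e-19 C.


Step 1: 1/Na + 1/Nd = 1/4.25e+17 + 1/9.03e+14 = 1.10977e-15
Step 2: 2*eps*eps0/q = 2*11.7*8.854e-14/1.602e-19 = 1.293281e+07
Step 3: W^2 = 1.293281e+07 * 1.10977e-15 * 0.728 = 1.04486e-08
Step 4: W = sqrt(1.04486e-08) = 1.022e-04 cm = 1.022 um

1.022


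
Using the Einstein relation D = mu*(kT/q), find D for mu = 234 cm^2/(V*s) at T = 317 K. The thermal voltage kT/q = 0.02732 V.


Step 1: D = mu * (kT/q)
Step 2: D = 234 * 0.02732
Step 3: D = 6.39 cm^2/s

6.39


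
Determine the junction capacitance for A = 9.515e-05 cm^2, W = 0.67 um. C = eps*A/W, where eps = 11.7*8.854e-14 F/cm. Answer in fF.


Step 1: eps_Si = 11.7 * 8.854e-14 = 1.035918e-12 F/cm
Step 2: W in cm = 0.67 * 1e-4 = 6.70e-05 cm
Step 3: C = 1.035918e-12 * 9.515e-05 / 6.70e-05 = 1.471158e-12 F
Step 4: C = 1471.16 fF

1471.16


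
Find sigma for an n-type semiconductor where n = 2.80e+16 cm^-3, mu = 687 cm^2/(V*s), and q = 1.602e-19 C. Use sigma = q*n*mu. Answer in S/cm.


Step 1: sigma = q * n * mu
Step 2: sigma = 1.602e-19 * 2.80e+16 * 687
Step 3: sigma = 3.082e+00 S/cm

3.082e+00


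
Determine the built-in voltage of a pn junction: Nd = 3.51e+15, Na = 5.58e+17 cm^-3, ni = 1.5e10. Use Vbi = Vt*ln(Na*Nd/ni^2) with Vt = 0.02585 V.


Step 1: Compute Na*Nd/ni^2 = 5.58e+17 * 3.51e+15 / (1.5e10)^2 = 8.7048e+12
Step 2: ln(8.7048e+12) = 29.7949
Step 3: Vbi = 0.02585 * 29.7949 = 0.77 V

0.77


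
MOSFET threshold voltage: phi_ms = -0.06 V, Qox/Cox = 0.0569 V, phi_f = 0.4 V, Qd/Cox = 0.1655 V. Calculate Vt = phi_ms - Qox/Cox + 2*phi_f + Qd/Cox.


Step 1: Vt = phi_ms - Qox/Cox + 2*phi_f + Qd/Cox
Step 2: Vt = -0.06 - 0.0569 + 2*0.4 + 0.1655
Step 3: Vt = -0.06 - 0.0569 + 0.8 + 0.1655
Step 4: Vt = 0.8486 V

0.8486


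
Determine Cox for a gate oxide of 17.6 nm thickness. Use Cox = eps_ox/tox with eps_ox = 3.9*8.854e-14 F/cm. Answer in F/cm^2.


Step 1: eps_ox = 3.9 * 8.854e-14 = 3.45306e-13 F/cm
Step 2: tox in cm = 17.6 nm * 1e-7 = 1.7600e-06 cm
Step 3: Cox = 3.45306e-13 / 1.7600e-06 = 1.96e-07 F/cm^2

1.96e-07


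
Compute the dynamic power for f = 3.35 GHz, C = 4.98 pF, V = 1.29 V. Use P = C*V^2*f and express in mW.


Step 1: V^2 = 1.29^2 = 1.6641 V^2
Step 2: P = C*V^2*f = 4.98e-12 F * 1.6641 * 3.35e9 Hz
Step 3: P = 2.77621803e-02 W
Step 4: P = 27.762 mW

27.762


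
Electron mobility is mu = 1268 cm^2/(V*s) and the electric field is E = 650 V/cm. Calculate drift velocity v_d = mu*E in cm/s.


Step 1: v_d = mu * E
Step 2: v_d = 1268 * 650 = 824200
Step 3: v_d = 8.24e+05 cm/s

8.24e+05


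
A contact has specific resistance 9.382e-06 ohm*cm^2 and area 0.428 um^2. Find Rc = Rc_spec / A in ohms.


Step 1: Convert area to cm^2: 0.428 um^2 = 4.2800e-09 cm^2
Step 2: Rc = Rc_spec / A = 9.382e-06 / 4.2800e-09
Step 3: Rc = 2.19e+03 ohms

2.19e+03


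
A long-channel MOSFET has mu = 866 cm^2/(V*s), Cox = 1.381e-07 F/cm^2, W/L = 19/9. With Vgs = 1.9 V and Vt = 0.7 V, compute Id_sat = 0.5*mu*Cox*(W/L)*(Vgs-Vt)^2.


Step 1: Overdrive voltage Vov = Vgs - Vt = 1.9 - 0.7 = 1.2 V
Step 2: W/L = 19/9 = 2.11111
Step 3: Id = 0.5 * 866 * 1.381e-07 * 2.11111 * 1.2^2
Step 4: Id = 1.82e-04 A

1.82e-04


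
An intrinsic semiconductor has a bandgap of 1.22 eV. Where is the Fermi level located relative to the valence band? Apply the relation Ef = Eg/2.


Step 1: For an intrinsic semiconductor, the Fermi level sits at midgap.
Step 2: Ef = Eg / 2 = 1.22 / 2 = 0.61 eV

0.61


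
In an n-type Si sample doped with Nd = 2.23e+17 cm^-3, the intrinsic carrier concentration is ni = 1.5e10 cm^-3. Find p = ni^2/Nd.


Step 1: Since Nd >> ni, n ≈ Nd = 2.23e+17 cm^-3
Step 2: p = ni^2 / n = (1.5e10)^2 / 2.23e+17
Step 3: p = 2.25e20 / 2.23e+17 = 1.01e+03 cm^-3

1.01e+03


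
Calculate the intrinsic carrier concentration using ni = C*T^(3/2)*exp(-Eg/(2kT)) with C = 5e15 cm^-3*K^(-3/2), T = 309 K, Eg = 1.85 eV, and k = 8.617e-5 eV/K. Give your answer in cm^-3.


Step 1: Compute kT = 8.617e-5 * 309 = 0.02662653 eV
Step 2: Exponent = -Eg/(2kT) = -1.85/(2*0.02662653) = -34.73979
Step 3: T^(3/2) = 309^1.5 = 5431.72
Step 4: ni = 5e15 * 5431.72 * exp(-34.73979) = 2.22e+04 cm^-3

2.22e+04


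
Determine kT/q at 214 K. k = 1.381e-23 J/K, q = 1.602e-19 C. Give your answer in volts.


Step 1: kT = 1.381e-23 * 214 = 2.95534e-21 J
Step 2: Vt = kT/q = 2.95534e-21 / 1.602e-19
Step 3: Vt = 0.01845 V

0.01845


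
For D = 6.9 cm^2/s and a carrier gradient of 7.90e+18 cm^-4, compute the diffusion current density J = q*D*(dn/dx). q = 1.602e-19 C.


Step 1: J = q * D * (dn/dx)
Step 2: J = 1.602e-19 * 6.9 * 7.90e+18
Step 3: J = 8.73e+00 A/cm^2

8.73e+00


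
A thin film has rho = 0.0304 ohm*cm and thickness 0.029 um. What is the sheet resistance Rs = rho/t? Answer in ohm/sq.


Step 1: Convert thickness to cm: t = 0.029 um = 2.9000e-06 cm
Step 2: Rs = rho / t = 0.0304 / 2.9000e-06
Step 3: Rs = 10482.8 ohm/sq

10482.8


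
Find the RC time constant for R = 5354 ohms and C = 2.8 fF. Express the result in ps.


Step 1: tau = R * C
Step 2: tau = 5354 * 2.8 fF = 5354 * 2.8e-15 F
Step 3: tau = 1.49912e-11 s = 14.9912 ps

14.9912


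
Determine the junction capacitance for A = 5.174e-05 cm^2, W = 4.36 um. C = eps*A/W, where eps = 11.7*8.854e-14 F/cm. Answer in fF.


Step 1: eps_Si = 11.7 * 8.854e-14 = 1.035918e-12 F/cm
Step 2: W in cm = 4.36 * 1e-4 = 4.36e-04 cm
Step 3: C = 1.035918e-12 * 5.174e-05 / 4.36e-04 = 1.229321e-13 F
Step 4: C = 122.93 fF

122.93


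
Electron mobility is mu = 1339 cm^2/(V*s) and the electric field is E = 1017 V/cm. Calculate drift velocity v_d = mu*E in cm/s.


Step 1: v_d = mu * E
Step 2: v_d = 1339 * 1017 = 1361763
Step 3: v_d = 1.36e+06 cm/s

1.36e+06


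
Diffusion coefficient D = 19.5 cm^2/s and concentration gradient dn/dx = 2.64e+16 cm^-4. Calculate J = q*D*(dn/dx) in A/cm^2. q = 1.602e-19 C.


Step 1: J = q * D * (dn/dx)
Step 2: J = 1.602e-19 * 19.5 * 2.64e+16
Step 3: J = 8.25e-02 A/cm^2

8.25e-02


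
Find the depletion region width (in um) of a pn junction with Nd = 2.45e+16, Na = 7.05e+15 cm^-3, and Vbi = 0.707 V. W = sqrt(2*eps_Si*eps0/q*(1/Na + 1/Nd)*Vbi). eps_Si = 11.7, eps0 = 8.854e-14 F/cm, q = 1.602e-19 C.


Step 1: 1/Na + 1/Nd = 1/7.05e+15 + 1/2.45e+16 = 1.82660e-16
Step 2: 2*eps*eps0/q = 2*11.7*8.854e-14/1.602e-19 = 1.293281e+07
Step 3: W^2 = 1.293281e+07 * 1.82660e-16 * 0.707 = 1.67015e-09
Step 4: W = sqrt(1.67015e-09) = 4.087e-05 cm = 0.4087 um

0.4087


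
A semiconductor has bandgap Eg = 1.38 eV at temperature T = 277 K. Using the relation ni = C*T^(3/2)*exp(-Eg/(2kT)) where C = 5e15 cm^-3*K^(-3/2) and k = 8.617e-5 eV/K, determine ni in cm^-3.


Step 1: Compute kT = 8.617e-5 * 277 = 0.02386909 eV
Step 2: Exponent = -Eg/(2kT) = -1.38/(2*0.02386909) = -28.90768
Step 3: T^(3/2) = 277^1.5 = 4610.20
Step 4: ni = 5e15 * 4610.20 * exp(-28.90768) = 6.43e+06 cm^-3

6.43e+06


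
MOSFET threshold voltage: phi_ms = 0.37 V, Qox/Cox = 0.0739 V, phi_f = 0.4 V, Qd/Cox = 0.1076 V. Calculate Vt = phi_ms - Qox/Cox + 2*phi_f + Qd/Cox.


Step 1: Vt = phi_ms - Qox/Cox + 2*phi_f + Qd/Cox
Step 2: Vt = 0.37 - 0.0739 + 2*0.4 + 0.1076
Step 3: Vt = 0.37 - 0.0739 + 0.8 + 0.1076
Step 4: Vt = 1.2037 V

1.2037


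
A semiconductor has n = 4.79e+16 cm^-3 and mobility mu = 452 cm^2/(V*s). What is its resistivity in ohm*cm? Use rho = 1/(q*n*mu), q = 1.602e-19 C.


Step 1: sigma = q * n * mu = 1.602e-19 * 4.79e+16 * 452 = 3.46846e+00 S/cm
Step 2: rho = 1 / sigma = 1 / 3.46846e+00 = 0.2883 ohm*cm

0.2883


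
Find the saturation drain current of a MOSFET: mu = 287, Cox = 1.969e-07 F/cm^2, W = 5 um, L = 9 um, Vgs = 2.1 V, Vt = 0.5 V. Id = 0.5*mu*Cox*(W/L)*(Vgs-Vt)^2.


Step 1: Overdrive voltage Vov = Vgs - Vt = 2.1 - 0.5 = 1.6 V
Step 2: W/L = 5/9 = 0.555556
Step 3: Id = 0.5 * 287 * 1.969e-07 * 0.555556 * 1.6^2
Step 4: Id = 4.02e-05 A

4.02e-05


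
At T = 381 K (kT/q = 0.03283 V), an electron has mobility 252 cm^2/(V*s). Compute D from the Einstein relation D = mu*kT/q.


Step 1: D = mu * (kT/q)
Step 2: D = 252 * 0.03283
Step 3: D = 8.27 cm^2/s

8.27


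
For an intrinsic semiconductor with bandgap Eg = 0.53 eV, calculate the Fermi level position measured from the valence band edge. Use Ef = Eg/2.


Step 1: For an intrinsic semiconductor, the Fermi level sits at midgap.
Step 2: Ef = Eg / 2 = 0.53 / 2 = 0.265 eV

0.265


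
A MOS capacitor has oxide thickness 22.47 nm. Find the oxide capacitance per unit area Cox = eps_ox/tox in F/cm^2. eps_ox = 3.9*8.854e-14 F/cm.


Step 1: eps_ox = 3.9 * 8.854e-14 = 3.45306e-13 F/cm
Step 2: tox in cm = 22.47 nm * 1e-7 = 2.2470e-06 cm
Step 3: Cox = 3.45306e-13 / 2.2470e-06 = 1.54e-07 F/cm^2

1.54e-07


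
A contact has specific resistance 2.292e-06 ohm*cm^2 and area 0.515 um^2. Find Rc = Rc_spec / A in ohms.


Step 1: Convert area to cm^2: 0.515 um^2 = 5.1500e-09 cm^2
Step 2: Rc = Rc_spec / A = 2.292e-06 / 5.1500e-09
Step 3: Rc = 4.45e+02 ohms

4.45e+02


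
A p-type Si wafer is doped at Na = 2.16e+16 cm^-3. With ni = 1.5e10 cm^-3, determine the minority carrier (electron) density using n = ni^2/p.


Step 1: Majority hole concentration p ≈ Na = 2.16e+16 cm^-3
Step 2: n = ni^2 / Na = (1.5e10)^2 / 2.16e+16
Step 3: n = 1.04e+04 cm^-3

1.04e+04


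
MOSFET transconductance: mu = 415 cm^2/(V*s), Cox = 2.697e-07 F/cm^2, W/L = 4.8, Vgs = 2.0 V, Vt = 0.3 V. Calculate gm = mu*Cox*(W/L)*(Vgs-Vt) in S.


Step 1: Vov = Vgs - Vt = 2.0 - 0.3 = 1.7 V
Step 2: gm = mu * Cox * (W/L) * Vov
Step 3: gm = 415 * 2.697e-07 * 4.8 * 1.7 = 9.13e-04 S

9.13e-04


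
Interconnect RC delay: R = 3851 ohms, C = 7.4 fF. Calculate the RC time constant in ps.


Step 1: tau = R * C
Step 2: tau = 3851 * 7.4 fF = 3851 * 7.4e-15 F
Step 3: tau = 2.84974e-11 s = 28.4974 ps

28.4974


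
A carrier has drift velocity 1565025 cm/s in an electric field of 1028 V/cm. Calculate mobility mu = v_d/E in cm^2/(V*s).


Step 1: mu = v_d / E
Step 2: mu = 1565025 / 1028
Step 3: mu = 1522.4 cm^2/(V*s)

1522.4


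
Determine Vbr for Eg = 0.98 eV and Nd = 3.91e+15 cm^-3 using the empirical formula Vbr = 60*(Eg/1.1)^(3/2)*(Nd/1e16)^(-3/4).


Step 1: Eg/1.1 = 0.98/1.1 = 0.890909
Step 2: (Eg/1.1)^1.5 = 0.890909^1.5 = 0.840911
Step 3: (Nd/1e16)^(-0.75) = (0.391)^(-0.75) = 2.022402
Step 4: Vbr = 60 * 0.840911 * 2.022402 = 102.0 V

102.0


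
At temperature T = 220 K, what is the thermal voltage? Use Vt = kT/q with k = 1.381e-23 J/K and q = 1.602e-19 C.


Step 1: kT = 1.381e-23 * 220 = 3.0382e-21 J
Step 2: Vt = kT/q = 3.0382e-21 / 1.602e-19
Step 3: Vt = 0.01897 V

0.01897


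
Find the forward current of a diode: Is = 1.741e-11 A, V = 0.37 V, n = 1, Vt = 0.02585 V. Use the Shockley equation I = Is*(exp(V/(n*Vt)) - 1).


Step 1: V/(n*Vt) = 0.37/(1*0.02585) = 14.3133
Step 2: exp(14.3133) = 1.6451e+06
Step 3: I = 1.741e-11 * (1.6451e+06 - 1) = 2.86e-05 A

2.86e-05


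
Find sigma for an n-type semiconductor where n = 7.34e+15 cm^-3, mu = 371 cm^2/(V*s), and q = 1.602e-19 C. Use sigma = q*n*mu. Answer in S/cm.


Step 1: sigma = q * n * mu
Step 2: sigma = 1.602e-19 * 7.34e+15 * 371
Step 3: sigma = 4.362e-01 S/cm

4.362e-01


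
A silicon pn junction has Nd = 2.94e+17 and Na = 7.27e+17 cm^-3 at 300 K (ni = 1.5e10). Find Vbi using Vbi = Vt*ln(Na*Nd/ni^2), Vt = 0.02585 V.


Step 1: Compute Na*Nd/ni^2 = 7.27e+17 * 2.94e+17 / (1.5e10)^2 = 9.4995e+14
Step 2: ln(9.4995e+14) = 34.4874
Step 3: Vbi = 0.02585 * 34.4874 = 0.891 V

0.891
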